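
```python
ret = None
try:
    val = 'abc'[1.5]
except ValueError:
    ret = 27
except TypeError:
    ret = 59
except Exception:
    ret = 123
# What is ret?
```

Step-by-step execution trace:
1. `val = 'abc'[1.5]` raises TypeError.
2. `except ValueError` does not match TypeError; skipped.
3. `except TypeError` matches → ret = 59.
4. Remaining except clauses are skipped.
Result: 59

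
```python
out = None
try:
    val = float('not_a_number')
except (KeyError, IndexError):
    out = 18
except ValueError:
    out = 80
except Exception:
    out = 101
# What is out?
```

Step-by-step execution trace:
1. `val = float('not_a_number')` raises ValueError.
2. `except (KeyError, IndexError)` does not match ValueError; skipped.
3. `except ValueError` matches (exact type match) → out = 80.
4. `except Exception` is not reached.
Result: 80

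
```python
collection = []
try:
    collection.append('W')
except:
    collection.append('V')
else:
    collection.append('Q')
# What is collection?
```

Step-by-step execution trace:
1. try: `collection.append('W')` → collection = ['W']. No exception raised.
2. `except` is skipped.
3. `else` runs (try completed without exception): `collection.append('Q')` → collection = ['W', 'Q'].
Result: ['W', 'Q']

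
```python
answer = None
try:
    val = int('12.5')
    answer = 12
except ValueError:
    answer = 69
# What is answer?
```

Step-by-step execution trace:
1. `val = int('12.5')` raises ValueError.
2. `answer = 12` is not reached.
3. `except ValueError` matches → answer = 69.
Result: 69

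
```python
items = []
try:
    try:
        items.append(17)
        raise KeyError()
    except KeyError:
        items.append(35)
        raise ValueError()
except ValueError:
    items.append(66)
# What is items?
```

Step-by-step execution trace:
1. Inner try: `items.append(17)` → items = [17].
2. `raise KeyError()` raises KeyError.
3. Inner `except KeyError` matches → `items.append(35)` → items = [17, 35].
4. `raise ValueError()` raises ValueError; propagates to outer try.
5. Outer `except ValueError` matches → `items.append(66)` → items = [17, 35, 66].
Result: [17, 35, 66]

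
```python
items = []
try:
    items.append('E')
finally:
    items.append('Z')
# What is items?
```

Step-by-step execution trace:
1. try: `items.append('E')` → items = ['E'].
2. The try body completes without raising.
3. finally always runs: `items.append('Z')` → items = ['E', 'Z'].
Result: ['E', 'Z']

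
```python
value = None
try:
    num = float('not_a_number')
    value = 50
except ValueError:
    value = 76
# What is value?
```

Step-by-step execution trace:
1. `num = float('not_a_number')` raises ValueError.
2. `value = 50` is not reached.
3. `except ValueError` matches → value = 76.
Result: 76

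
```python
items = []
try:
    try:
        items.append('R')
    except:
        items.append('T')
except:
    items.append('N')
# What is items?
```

Step-by-step execution trace:
1. Inner try: `items.append('R')` → items = ['R']. No exception raised.
2. Inner `except` is skipped.
3. Inner try completes normally; outer `except` is skipped.
Result: ['R']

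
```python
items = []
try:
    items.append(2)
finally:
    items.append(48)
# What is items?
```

Step-by-step execution trace:
1. try: `items.append(2)` → items = [2].
2. The try body completes without raising.
3. finally always runs: `items.append(48)` → items = [2, 48].
Result: [2, 48]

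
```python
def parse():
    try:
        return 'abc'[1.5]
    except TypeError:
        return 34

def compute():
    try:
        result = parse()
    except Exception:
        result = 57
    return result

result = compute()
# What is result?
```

Step-by-step execution trace:
1. `compute()` calls `parse()`.
2. In parse: `'abc'[1.5]` raises TypeError; `except TypeError` catches it → returns 34.
3. In compute: `result = parse()` → result = 34. No exception reaches compute.
4. `except Exception` is skipped; compute returns 34.
5. result = 34.
Result: 34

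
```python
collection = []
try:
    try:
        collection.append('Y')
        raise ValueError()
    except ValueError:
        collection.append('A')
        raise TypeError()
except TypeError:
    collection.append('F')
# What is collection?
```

Step-by-step execution trace:
1. Inner try: `collection.append('Y')` → collection = ['Y'].
2. `raise ValueError()` raises ValueError.
3. Inner `except ValueError` matches → `collection.append('A')` → collection = ['Y', 'A'].
4. `raise TypeError()` raises TypeError; propagates to outer try.
5. Outer `except TypeError` matches → `collection.append('F')` → collection = ['Y', 'A', 'F'].
Result: ['Y', 'A', 'F']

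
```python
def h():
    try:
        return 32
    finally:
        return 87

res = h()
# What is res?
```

Step-by-step execution trace:
1. `h()` enters try: `return 32` sets pending return value 32.
2. Before returning, `finally: return 87` runs and overrides the pending return.
3. h() returns 87 → res = 87.
Result: 87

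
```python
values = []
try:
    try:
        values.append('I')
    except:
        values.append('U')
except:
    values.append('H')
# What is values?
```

Step-by-step execution trace:
1. Inner try: `values.append('I')` → values = ['I']. No exception raised.
2. Inner `except` is skipped.
3. Inner try completes normally; outer `except` is skipped.
Result: ['I']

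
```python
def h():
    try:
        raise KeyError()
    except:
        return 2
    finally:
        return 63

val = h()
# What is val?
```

Step-by-step execution trace:
1. `h()` enters try: `raise KeyError()` raises KeyError.
2. bare `except` matches → `return 2` sets pending return value 2.
3. Before returning, `finally: return 63` runs and overrides the pending return.
4. h() returns 63 → val = 63.
Result: 63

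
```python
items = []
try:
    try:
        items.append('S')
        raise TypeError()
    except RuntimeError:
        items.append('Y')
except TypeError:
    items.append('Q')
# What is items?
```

Step-by-step execution trace:
1. Inner try: `items.append('S')` → items = ['S'].
2. `raise TypeError()` raises TypeError.
3. Inner `except RuntimeError` does not match TypeError; exception propagates to outer try.
4. Outer `except TypeError` matches → `items.append('Q')` → items = ['S', 'Q'].
Result: ['S', 'Q']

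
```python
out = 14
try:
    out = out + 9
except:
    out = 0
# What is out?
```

Step-by-step execution trace:
1. out starts at 14.
2. try: `out = out + 9` → out = 23. No exception raised.
3. `except` is skipped.
Result: 23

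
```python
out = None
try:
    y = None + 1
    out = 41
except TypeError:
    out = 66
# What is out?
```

Step-by-step execution trace:
1. `y = None + 1` raises TypeError.
2. `out = 41` is not reached.
3. `except TypeError` matches → out = 66.
Result: 66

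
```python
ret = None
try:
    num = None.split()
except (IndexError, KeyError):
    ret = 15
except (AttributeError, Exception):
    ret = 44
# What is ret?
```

Step-by-step execution trace:
1. `num = None.split()` raises AttributeError.
2. `except (IndexError, KeyError)` does not match AttributeError; skipped.
3. `except (AttributeError, Exception)` matches (AttributeError is in the tuple) → ret = 44.
Result: 44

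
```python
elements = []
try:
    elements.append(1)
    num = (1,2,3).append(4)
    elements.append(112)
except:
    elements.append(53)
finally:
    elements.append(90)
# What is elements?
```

Step-by-step execution trace:
1. try: `elements.append(1)` → elements = [1].
2. `num = (1,2,3).append(4)` raises AttributeError; `elements.append(112)` is not reached.
3. bare `except` matches → `elements.append(53)` → elements = [1, 53].
4. finally always runs: `elements.append(90)` → elements = [1, 53, 90].
Result: [1, 53, 90]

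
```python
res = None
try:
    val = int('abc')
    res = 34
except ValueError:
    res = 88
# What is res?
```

Step-by-step execution trace:
1. `val = int('abc')` raises ValueError.
2. `res = 34` is not reached.
3. `except ValueError` matches → res = 88.
Result: 88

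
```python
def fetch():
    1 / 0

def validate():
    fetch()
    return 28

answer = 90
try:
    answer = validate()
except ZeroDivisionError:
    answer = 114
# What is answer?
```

Step-by-step execution trace:
1. answer starts at 90.
2. try: `validate()` calls `fetch()`.
3. `fetch()` evaluates `1 / 0`, which raises ZeroDivisionError; it propagates through validate (uncaught).
4. `return 28` in validate is not reached; the assignment to answer does not complete.
5. `except ZeroDivisionError` matches → answer = 114.
Result: 114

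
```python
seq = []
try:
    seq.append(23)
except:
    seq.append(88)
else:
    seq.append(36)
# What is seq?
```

Step-by-step execution trace:
1. try: `seq.append(23)` → seq = [23]. No exception raised.
2. `except` is skipped.
3. `else` runs (try completed without exception): `seq.append(36)` → seq = [23, 36].
Result: [23, 36]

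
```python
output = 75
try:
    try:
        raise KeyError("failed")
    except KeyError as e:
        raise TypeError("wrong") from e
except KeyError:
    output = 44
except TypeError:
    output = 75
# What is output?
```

Step-by-step execution trace:
1. Inner try raises KeyError; inner `except KeyError as e` catches it.
2. `raise TypeError(...) from e` raises TypeError (KeyError is attached as __cause__, but only TypeError is active).
3. Outer `except KeyError` does not match TypeError; skipped.
4. Outer `except TypeError` matches → output = 75.
Result: 75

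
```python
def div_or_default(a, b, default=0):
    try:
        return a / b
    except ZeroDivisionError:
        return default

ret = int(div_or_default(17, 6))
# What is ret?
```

Step-by-step execution trace:
1. `div_or_default(17, 6)` enters try: `return 17 / 6` → returns 2.8333333333333335. No exception raised.
2. `except ZeroDivisionError` is skipped.
3. `int(2.8333333333333335)` → 2 → ret = 2.
Result: 2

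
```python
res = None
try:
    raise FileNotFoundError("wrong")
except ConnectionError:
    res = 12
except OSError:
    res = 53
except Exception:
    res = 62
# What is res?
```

Step-by-step execution trace:
1. `raise FileNotFoundError(...)` raises FileNotFoundError.
2. `except ConnectionError` does not match (FileNotFoundError is not a subclass of ConnectionError); skipped.
3. `except OSError` matches (FileNotFoundError is a subclass of OSError) → res = 53.
4. `except Exception` is not reached.
Result: 53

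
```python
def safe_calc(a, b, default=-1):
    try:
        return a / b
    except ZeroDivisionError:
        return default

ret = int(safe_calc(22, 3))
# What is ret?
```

Step-by-step execution trace:
1. `safe_calc(22, 3)` enters try: `return 22 / 3` → returns 7.333333333333333. No exception raised.
2. `except ZeroDivisionError` is skipped.
3. `int(7.333333333333333)` → 7 → ret = 7.
Result: 7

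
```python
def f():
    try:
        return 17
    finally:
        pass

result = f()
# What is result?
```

Step-by-step execution trace:
1. `f()` enters try: `return 17` sets pending return value 17.
2. Before returning, `finally: pass` runs (no effect).
3. f() returns 17 → result = 17.
Result: 17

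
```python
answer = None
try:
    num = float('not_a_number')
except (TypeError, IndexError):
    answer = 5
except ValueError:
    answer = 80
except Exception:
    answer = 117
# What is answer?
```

Step-by-step execution trace:
1. `num = float('not_a_number')` raises ValueError.
2. `except (TypeError, IndexError)` does not match ValueError; skipped.
3. `except ValueError` matches (exact type match) → answer = 80.
4. `except Exception` is not reached.
Result: 80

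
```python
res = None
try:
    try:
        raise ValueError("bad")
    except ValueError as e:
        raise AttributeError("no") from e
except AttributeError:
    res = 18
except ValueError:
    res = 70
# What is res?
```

Step-by-step execution trace:
1. Inner try raises ValueError; inner `except ValueError as e` catches it.
2. `raise AttributeError(...) from e` raises AttributeError (ValueError is attached as __cause__, but only AttributeError is active).
3. Outer `except AttributeError` matches → res = 18.
4. `except ValueError` is not reached.
Result: 18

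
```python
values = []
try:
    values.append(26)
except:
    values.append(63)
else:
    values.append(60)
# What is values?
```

Step-by-step execution trace:
1. try: `values.append(26)` → values = [26]. No exception raised.
2. `except` is skipped.
3. `else` runs (try completed without exception): `values.append(60)` → values = [26, 60].
Result: [26, 60]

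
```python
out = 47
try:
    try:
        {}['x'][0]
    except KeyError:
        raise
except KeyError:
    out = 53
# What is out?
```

Step-by-step execution trace:
1. Inner try: `{}['x'][0]` raises KeyError.
2. Inner `except KeyError` matches; bare `raise` re-raises the same KeyError.
3. Outer `except KeyError` matches → out = 53.
Result: 53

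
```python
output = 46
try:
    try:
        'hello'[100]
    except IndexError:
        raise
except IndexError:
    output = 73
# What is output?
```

Step-by-step execution trace:
1. Inner try: `'hello'[100]` raises IndexError.
2. Inner `except IndexError` matches; bare `raise` re-raises the same IndexError.
3. Outer `except IndexError` matches → output = 73.
Result: 73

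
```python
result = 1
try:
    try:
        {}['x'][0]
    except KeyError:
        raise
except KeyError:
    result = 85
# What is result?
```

Step-by-step execution trace:
1. Inner try: `{}['x'][0]` raises KeyError.
2. Inner `except KeyError` matches; bare `raise` re-raises the same KeyError.
3. Outer `except KeyError` matches → result = 85.
Result: 85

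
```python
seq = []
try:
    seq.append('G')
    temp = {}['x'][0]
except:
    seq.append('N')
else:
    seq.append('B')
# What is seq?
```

Step-by-step execution trace:
1. try: `seq.append('G')` → seq = ['G'].
2. `temp = {}['x'][0]` raises KeyError.
3. bare `except` matches → `seq.append('N')` → seq = ['G', 'N'].
4. `else` is skipped (an exception was raised).
Result: ['G', 'N']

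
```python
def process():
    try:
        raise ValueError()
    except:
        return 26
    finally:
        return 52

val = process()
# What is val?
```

Step-by-step execution trace:
1. `process()` enters try: `raise ValueError()` raises ValueError.
2. bare `except` matches → `return 26` sets pending return value 26.
3. Before returning, `finally: return 52` runs and overrides the pending return.
4. process() returns 52 → val = 52.
Result: 52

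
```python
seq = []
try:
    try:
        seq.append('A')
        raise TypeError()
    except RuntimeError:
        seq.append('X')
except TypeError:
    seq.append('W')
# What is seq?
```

Step-by-step execution trace:
1. Inner try: `seq.append('A')` → seq = ['A'].
2. `raise TypeError()` raises TypeError.
3. Inner `except RuntimeError` does not match TypeError; exception propagates to outer try.
4. Outer `except TypeError` matches → `seq.append('W')` → seq = ['A', 'W'].
Result: ['A', 'W']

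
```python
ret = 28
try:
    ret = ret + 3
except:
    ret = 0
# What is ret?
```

Step-by-step execution trace:
1. ret starts at 28.
2. try: `ret = ret + 3` → ret = 31. No exception raised.
3. `except` is skipped.
Result: 31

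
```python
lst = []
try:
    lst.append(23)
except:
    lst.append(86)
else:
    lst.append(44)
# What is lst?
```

Step-by-step execution trace:
1. try: `lst.append(23)` → lst = [23]. No exception raised.
2. `except` is skipped.
3. `else` runs (try completed without exception): `lst.append(44)` → lst = [23, 44].
Result: [23, 44]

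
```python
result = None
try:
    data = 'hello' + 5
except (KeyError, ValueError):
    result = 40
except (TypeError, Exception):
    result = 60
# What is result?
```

Step-by-step execution trace:
1. `data = 'hello' + 5` raises TypeError.
2. `except (KeyError, ValueError)` does not match TypeError; skipped.
3. `except (TypeError, Exception)` matches (TypeError is in the tuple) → result = 60.
Result: 60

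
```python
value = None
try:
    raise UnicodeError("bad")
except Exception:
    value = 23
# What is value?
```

Step-by-step execution trace:
1. `raise UnicodeError(...)` raises UnicodeError.
2. `except Exception` matches (UnicodeError is a subclass of Exception) → value = 23.
Result: 23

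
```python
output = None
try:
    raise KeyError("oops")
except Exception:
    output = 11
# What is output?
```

Step-by-step execution trace:
1. `raise KeyError(...)` raises KeyError.
2. `except Exception` matches (KeyError is a subclass of Exception) → output = 11.
Result: 11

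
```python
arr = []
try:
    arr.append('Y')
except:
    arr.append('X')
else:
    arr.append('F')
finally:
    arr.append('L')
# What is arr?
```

Step-by-step execution trace:
1. try: `arr.append('Y')` → arr = ['Y']. No exception raised.
2. `except` is skipped.
3. `else` runs: `arr.append('F')` → arr = ['Y', 'F'].
4. `finally` always runs: `arr.append('L')` → arr = ['Y', 'F', 'L'].
Result: ['Y', 'F', 'L']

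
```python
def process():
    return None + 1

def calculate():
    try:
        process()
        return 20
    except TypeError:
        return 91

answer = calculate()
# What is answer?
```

Step-by-step execution trace:
1. `calculate()` calls `process()`.
2. `process()` evaluates `None + 1`, which raises TypeError; it propagates to the caller.
3. `return 20` is not reached.
4. `except TypeError` in calculate matches → returns 91.
5. answer = 91.
Result: 91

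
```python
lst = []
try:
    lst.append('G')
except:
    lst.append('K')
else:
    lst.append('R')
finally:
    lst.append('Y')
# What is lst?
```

Step-by-step execution trace:
1. try: `lst.append('G')` → lst = ['G']. No exception raised.
2. `except` is skipped.
3. `else` runs: `lst.append('R')` → lst = ['G', 'R'].
4. `finally` always runs: `lst.append('Y')` → lst = ['G', 'R', 'Y'].
Result: ['G', 'R', 'Y']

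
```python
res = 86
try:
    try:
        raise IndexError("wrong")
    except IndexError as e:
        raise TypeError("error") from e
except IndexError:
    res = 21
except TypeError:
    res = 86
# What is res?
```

Step-by-step execution trace:
1. Inner try raises IndexError; inner `except IndexError as e` catches it.
2. `raise TypeError(...) from e` raises TypeError (IndexError is attached as __cause__, but only TypeError is active).
3. Outer `except IndexError` does not match TypeError; skipped.
4. Outer `except TypeError` matches → res = 86.
Result: 86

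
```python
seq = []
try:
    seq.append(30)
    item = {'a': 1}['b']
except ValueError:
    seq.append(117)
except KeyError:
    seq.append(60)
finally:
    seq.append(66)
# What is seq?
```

Step-by-step execution trace:
1. try: `seq.append(30)` → seq = [30].
2. `item = {'a': 1}['b']` raises KeyError.
3. `except ValueError` does not match KeyError; skipped.
4. `except KeyError` matches → `seq.append(60)` → seq = [30, 60].
5. finally always runs: `seq.append(66)` → seq = [30, 60, 66].
Result: [30, 60, 66]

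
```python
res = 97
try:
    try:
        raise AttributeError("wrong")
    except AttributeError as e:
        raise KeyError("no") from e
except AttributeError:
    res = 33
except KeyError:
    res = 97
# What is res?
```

Step-by-step execution trace:
1. Inner try raises AttributeError; inner `except AttributeError as e` catches it.
2. `raise KeyError(...) from e` raises KeyError (AttributeError is attached as __cause__, but only KeyError is active).
3. Outer `except AttributeError` does not match KeyError; skipped.
4. Outer `except KeyError` matches → res = 97.
Result: 97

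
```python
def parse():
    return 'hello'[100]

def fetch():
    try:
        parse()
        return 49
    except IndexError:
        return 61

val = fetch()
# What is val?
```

Step-by-step execution trace:
1. `fetch()` calls `parse()`.
2. `parse()` evaluates `'hello'[100]`, which raises IndexError; it propagates to the caller.
3. `return 49` is not reached.
4. `except IndexError` in fetch matches → returns 61.
5. val = 61.
Result: 61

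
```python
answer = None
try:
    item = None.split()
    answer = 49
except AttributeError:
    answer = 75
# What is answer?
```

Step-by-step execution trace:
1. `item = None.split()` raises AttributeError.
2. `answer = 49` is not reached.
3. `except AttributeError` matches → answer = 75.
Result: 75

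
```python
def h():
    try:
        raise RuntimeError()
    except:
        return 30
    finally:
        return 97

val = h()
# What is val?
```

Step-by-step execution trace:
1. `h()` enters try: `raise RuntimeError()` raises RuntimeError.
2. bare `except` matches → `return 30` sets pending return value 30.
3. Before returning, `finally: return 97` runs and overrides the pending return.
4. h() returns 97 → val = 97.
Result: 97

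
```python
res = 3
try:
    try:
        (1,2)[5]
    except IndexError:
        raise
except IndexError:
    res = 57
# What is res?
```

Step-by-step execution trace:
1. Inner try: `(1,2)[5]` raises IndexError.
2. Inner `except IndexError` matches; bare `raise` re-raises the same IndexError.
3. Outer `except IndexError` matches → res = 57.
Result: 57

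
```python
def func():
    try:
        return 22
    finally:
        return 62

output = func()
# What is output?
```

Step-by-step execution trace:
1. `func()` enters try: `return 22` sets pending return value 22.
2. Before returning, `finally: return 62` runs and overrides the pending return.
3. func() returns 62 → output = 62.
Result: 62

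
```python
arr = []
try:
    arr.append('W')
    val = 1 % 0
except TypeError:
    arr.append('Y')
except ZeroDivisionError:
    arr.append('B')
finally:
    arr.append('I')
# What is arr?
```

Step-by-step execution trace:
1. try: `arr.append('W')` → arr = ['W'].
2. `val = 1 % 0` raises ZeroDivisionError.
3. `except TypeError` does not match ZeroDivisionError; skipped.
4. `except ZeroDivisionError` matches → `arr.append('B')` → arr = ['W', 'B'].
5. finally always runs: `arr.append('I')` → arr = ['W', 'B', 'I'].
Result: ['W', 'B', 'I']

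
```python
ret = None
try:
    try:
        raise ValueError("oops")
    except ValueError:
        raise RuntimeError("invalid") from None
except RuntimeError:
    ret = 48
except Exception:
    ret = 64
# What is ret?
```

Step-by-step execution trace:
1. Inner try raises ValueError; inner `except ValueError` catches it.
2. `raise RuntimeError(...) from None` raises RuntimeError (from None suppresses __context__, but the active exception is still RuntimeError).
3. Outer `except RuntimeError` matches → ret = 48.
4. `except Exception` is not reached.
Result: 48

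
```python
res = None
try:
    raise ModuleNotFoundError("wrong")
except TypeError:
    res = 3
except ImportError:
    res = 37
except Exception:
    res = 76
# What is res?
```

Step-by-step execution trace:
1. `raise ModuleNotFoundError(...)` raises ModuleNotFoundError.
2. `except TypeError` does not match (ModuleNotFoundError is not a subclass of TypeError); skipped.
3. `except ImportError` matches (ModuleNotFoundError is a subclass of ImportError) → res = 37.
4. `except Exception` is not reached.
Result: 37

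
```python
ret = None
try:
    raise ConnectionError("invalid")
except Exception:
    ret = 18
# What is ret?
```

Step-by-step execution trace:
1. `raise ConnectionError(...)` raises ConnectionError.
2. `except Exception` matches (ConnectionError is a subclass of Exception) → ret = 18.
Result: 18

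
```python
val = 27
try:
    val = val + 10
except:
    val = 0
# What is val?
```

Step-by-step execution trace:
1. val starts at 27.
2. try: `val = val + 10` → val = 37. No exception raised.
3. `except` is skipped.
Result: 37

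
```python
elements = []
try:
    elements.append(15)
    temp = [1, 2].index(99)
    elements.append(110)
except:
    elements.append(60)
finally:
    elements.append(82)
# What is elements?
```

Step-by-step execution trace:
1. try: `elements.append(15)` → elements = [15].
2. `temp = [1, 2].index(99)` raises ValueError; `elements.append(110)` is not reached.
3. bare `except` matches → `elements.append(60)` → elements = [15, 60].
4. finally always runs: `elements.append(82)` → elements = [15, 60, 82].
Result: [15, 60, 82]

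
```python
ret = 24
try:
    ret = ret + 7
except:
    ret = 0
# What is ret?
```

Step-by-step execution trace:
1. ret starts at 24.
2. try: `ret = ret + 7` → ret = 31. No exception raised.
3. `except` is skipped.
Result: 31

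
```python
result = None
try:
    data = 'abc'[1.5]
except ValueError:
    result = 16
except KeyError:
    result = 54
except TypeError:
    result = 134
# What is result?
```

Step-by-step execution trace:
1. `data = 'abc'[1.5]` raises TypeError.
2. `except ValueError` does not match TypeError; skipped.
3. `except KeyError` does not match TypeError; skipped.
4. `except TypeError` matches → result = 134.
Result: 134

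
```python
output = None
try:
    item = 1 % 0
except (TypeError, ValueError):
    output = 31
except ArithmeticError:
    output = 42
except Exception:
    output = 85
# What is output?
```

Step-by-step execution trace:
1. `item = 1 % 0` raises ZeroDivisionError.
2. `except (TypeError, ValueError)` does not match ZeroDivisionError; skipped.
3. `except ArithmeticError` matches (ZeroDivisionError is a subclass of ArithmeticError) → output = 42.
4. `except Exception` is not reached.
Result: 42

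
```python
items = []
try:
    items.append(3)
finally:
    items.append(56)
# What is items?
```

Step-by-step execution trace:
1. try: `items.append(3)` → items = [3].
2. The try body completes without raising.
3. finally always runs: `items.append(56)` → items = [3, 56].
Result: [3, 56]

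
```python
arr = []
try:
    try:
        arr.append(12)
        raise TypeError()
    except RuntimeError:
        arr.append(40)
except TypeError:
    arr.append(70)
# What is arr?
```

Step-by-step execution trace:
1. Inner try: `arr.append(12)` → arr = [12].
2. `raise TypeError()` raises TypeError.
3. Inner `except RuntimeError` does not match TypeError; exception propagates to outer try.
4. Outer `except TypeError` matches → `arr.append(70)` → arr = [12, 70].
Result: [12, 70]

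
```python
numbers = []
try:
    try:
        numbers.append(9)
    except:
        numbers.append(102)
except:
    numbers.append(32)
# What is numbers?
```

Step-by-step execution trace:
1. Inner try: `numbers.append(9)` → numbers = [9]. No exception raised.
2. Inner `except` is skipped.
3. Inner try completes normally; outer `except` is skipped.
Result: [9]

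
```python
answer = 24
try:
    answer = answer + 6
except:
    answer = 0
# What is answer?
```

Step-by-step execution trace:
1. answer starts at 24.
2. try: `answer = answer + 6` → answer = 30. No exception raised.
3. `except` is skipped.
Result: 30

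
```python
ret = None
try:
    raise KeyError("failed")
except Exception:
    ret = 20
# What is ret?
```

Step-by-step execution trace:
1. `raise KeyError(...)` raises KeyError.
2. `except Exception` matches (KeyError is a subclass of Exception) → ret = 20.
Result: 20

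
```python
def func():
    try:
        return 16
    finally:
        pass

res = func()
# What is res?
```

Step-by-step execution trace:
1. `func()` enters try: `return 16` sets pending return value 16.
2. Before returning, `finally: pass` runs (no effect).
3. func() returns 16 → res = 16.
Result: 16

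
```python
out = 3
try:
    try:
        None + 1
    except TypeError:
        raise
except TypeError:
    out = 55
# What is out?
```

Step-by-step execution trace:
1. Inner try: `None + 1` raises TypeError.
2. Inner `except TypeError` matches; bare `raise` re-raises the same TypeError.
3. Outer `except TypeError` matches → out = 55.
Result: 55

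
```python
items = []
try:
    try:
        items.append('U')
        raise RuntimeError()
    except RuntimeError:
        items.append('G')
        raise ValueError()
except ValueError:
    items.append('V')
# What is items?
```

Step-by-step execution trace:
1. Inner try: `items.append('U')` → items = ['U'].
2. `raise RuntimeError()` raises RuntimeError.
3. Inner `except RuntimeError` matches → `items.append('G')` → items = ['U', 'G'].
4. `raise ValueError()` raises ValueError; propagates to outer try.
5. Outer `except ValueError` matches → `items.append('V')` → items = ['U', 'G', 'V'].
Result: ['U', 'G', 'V']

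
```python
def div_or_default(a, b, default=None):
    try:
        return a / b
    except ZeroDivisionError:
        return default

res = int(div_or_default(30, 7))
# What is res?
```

Step-by-step execution trace:
1. `div_or_default(30, 7)` enters try: `return 30 / 7` → returns 4.285714285714286. No exception raised.
2. `except ZeroDivisionError` is skipped.
3. `int(4.285714285714286)` → 4 → res = 4.
Result: 4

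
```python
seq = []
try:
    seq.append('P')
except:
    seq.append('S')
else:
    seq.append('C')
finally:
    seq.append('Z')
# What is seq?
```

Step-by-step execution trace:
1. try: `seq.append('P')` → seq = ['P']. No exception raised.
2. `except` is skipped.
3. `else` runs: `seq.append('C')` → seq = ['P', 'C'].
4. `finally` always runs: `seq.append('Z')` → seq = ['P', 'C', 'Z'].
Result: ['P', 'C', 'Z']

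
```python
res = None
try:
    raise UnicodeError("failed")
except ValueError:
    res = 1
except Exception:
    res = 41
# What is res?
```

Step-by-step execution trace:
1. `raise UnicodeError(...)` raises UnicodeError.
2. `except ValueError` matches (UnicodeError is a subclass of ValueError) → res = 1.
3. `except Exception` is not reached.
Result: 1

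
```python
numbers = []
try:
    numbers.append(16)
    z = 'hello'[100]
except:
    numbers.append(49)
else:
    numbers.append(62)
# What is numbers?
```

Step-by-step execution trace:
1. try: `numbers.append(16)` → numbers = [16].
2. `z = 'hello'[100]` raises IndexError.
3. bare `except` matches → `numbers.append(49)` → numbers = [16, 49].
4. `else` is skipped (an exception was raised).
Result: [16, 49]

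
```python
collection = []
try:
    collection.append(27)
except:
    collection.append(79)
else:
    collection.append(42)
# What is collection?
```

Step-by-step execution trace:
1. try: `collection.append(27)` → collection = [27]. No exception raised.
2. `except` is skipped.
3. `else` runs (try completed without exception): `collection.append(42)` → collection = [27, 42].
Result: [27, 42]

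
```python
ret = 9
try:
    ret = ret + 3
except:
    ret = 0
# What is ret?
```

Step-by-step execution trace:
1. ret starts at 9.
2. try: `ret = ret + 3` → ret = 12. No exception raised.
3. `except` is skipped.
Result: 12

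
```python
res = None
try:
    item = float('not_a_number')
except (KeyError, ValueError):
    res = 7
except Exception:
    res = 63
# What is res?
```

Step-by-step execution trace:
1. `item = float('not_a_number')` raises ValueError.
2. `except (KeyError, ValueError)` matches (ValueError is in the tuple) → res = 7.
3. `except Exception` is not reached.
Result: 7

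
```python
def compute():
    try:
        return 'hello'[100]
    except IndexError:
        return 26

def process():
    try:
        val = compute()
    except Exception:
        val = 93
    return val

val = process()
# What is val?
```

Step-by-step execution trace:
1. `process()` calls `compute()`.
2. In compute: `'hello'[100]` raises IndexError; `except IndexError` catches it → returns 26.
3. In process: `val = compute()` → val = 26. No exception reaches process.
4. `except Exception` is skipped; process returns 26.
5. val = 26.
Result: 26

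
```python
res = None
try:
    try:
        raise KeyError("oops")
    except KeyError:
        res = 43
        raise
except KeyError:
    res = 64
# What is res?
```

Step-by-step execution trace:
1. Inner try: `raise KeyError("oops")` raises KeyError.
2. Inner `except KeyError` matches → res = 43.
3. bare `raise` re-raises the same KeyError.
4. Outer `except KeyError` matches → res = 64.
Result: 64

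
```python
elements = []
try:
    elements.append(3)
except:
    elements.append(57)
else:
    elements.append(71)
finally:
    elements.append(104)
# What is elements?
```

Step-by-step execution trace:
1. try: `elements.append(3)` → elements = [3]. No exception raised.
2. `except` is skipped.
3. `else` runs: `elements.append(71)` → elements = [3, 71].
4. `finally` always runs: `elements.append(104)` → elements = [3, 71, 104].
Result: [3, 71, 104]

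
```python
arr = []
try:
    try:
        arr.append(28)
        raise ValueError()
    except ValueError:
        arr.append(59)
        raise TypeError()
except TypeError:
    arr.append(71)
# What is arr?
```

Step-by-step execution trace:
1. Inner try: `arr.append(28)` → arr = [28].
2. `raise ValueError()` raises ValueError.
3. Inner `except ValueError` matches → `arr.append(59)` → arr = [28, 59].
4. `raise TypeError()` raises TypeError; propagates to outer try.
5. Outer `except TypeError` matches → `arr.append(71)` → arr = [28, 59, 71].
Result: [28, 59, 71]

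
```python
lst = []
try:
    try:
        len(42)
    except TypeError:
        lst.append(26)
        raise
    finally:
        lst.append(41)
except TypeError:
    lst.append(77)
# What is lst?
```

Step-by-step execution trace:
1. Inner try: `len(42)` raises TypeError.
2. Inner `except TypeError` matches → `lst.append(26)` → lst = [26].
3. bare `raise` re-raises TypeError.
4. Inner `finally` runs during unwinding: `lst.append(41)` → lst = [26, 41].
5. Outer `except TypeError` matches → `lst.append(77)` → lst = [26, 41, 77].
Result: [26, 41, 77]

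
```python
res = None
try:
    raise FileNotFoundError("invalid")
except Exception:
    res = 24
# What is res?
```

Step-by-step execution trace:
1. `raise FileNotFoundError(...)` raises FileNotFoundError.
2. `except Exception` matches (FileNotFoundError is a subclass of Exception) → res = 24.
Result: 24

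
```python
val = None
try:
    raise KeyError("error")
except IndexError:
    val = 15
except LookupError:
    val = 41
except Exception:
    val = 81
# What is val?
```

Step-by-step execution trace:
1. `raise KeyError(...)` raises KeyError.
2. `except IndexError` does not match (KeyError is not a subclass of IndexError); skipped.
3. `except LookupError` matches (KeyError is a subclass of LookupError) → val = 41.
4. `except Exception` is not reached.
Result: 41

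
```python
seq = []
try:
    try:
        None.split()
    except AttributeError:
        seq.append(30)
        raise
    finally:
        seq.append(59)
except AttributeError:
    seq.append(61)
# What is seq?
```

Step-by-step execution trace:
1. Inner try: `None.split()` raises AttributeError.
2. Inner `except AttributeError` matches → `seq.append(30)` → seq = [30].
3. bare `raise` re-raises AttributeError.
4. Inner `finally` runs during unwinding: `seq.append(59)` → seq = [30, 59].
5. Outer `except AttributeError` matches → `seq.append(61)` → seq = [30, 59, 61].
Result: [30, 59, 61]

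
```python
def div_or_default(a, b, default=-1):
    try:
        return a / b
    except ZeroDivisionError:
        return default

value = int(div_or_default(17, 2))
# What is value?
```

Step-by-step execution trace:
1. `div_or_default(17, 2)` enters try: `return 17 / 2` → returns 8.5. No exception raised.
2. `except ZeroDivisionError` is skipped.
3. `int(8.5)` → 8 → value = 8.
Result: 8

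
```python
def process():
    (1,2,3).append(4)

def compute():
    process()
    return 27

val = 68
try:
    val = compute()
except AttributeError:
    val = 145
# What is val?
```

Step-by-step execution trace:
1. val starts at 68.
2. try: `compute()` calls `process()`.
3. `process()` evaluates `(1,2,3).append(4)`, which raises AttributeError; it propagates through compute (uncaught).
4. `return 27` in compute is not reached; the assignment to val does not complete.
5. `except AttributeError` matches → val = 145.
Result: 145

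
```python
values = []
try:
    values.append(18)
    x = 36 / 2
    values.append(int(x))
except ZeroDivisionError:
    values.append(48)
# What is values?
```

Step-by-step execution trace:
1. try: `values.append(18)` → values = [18].
2. `x = 36 / 2` → x = 18.0. No exception raised.
3. `values.append(int(x))` → values = [18, 18].
4. `except ZeroDivisionError` is skipped (no exception was raised).
Result: [18, 18]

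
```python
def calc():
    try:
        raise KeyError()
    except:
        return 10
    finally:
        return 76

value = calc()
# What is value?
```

Step-by-step execution trace:
1. `calc()` enters try: `raise KeyError()` raises KeyError.
2. bare `except` matches → `return 10` sets pending return value 10.
3. Before returning, `finally: return 76` runs and overrides the pending return.
4. calc() returns 76 → value = 76.
Result: 76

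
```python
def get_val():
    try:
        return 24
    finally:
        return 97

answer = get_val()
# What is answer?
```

Step-by-step execution trace:
1. `get_val()` enters try: `return 24` sets pending return value 24.
2. Before returning, `finally: return 97` runs and overrides the pending return.
3. get_val() returns 97 → answer = 97.
Result: 97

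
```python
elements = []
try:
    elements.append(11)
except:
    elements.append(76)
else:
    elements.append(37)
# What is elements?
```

Step-by-step execution trace:
1. try: `elements.append(11)` → elements = [11]. No exception raised.
2. `except` is skipped.
3. `else` runs (try completed without exception): `elements.append(37)` → elements = [11, 37].
Result: [11, 37]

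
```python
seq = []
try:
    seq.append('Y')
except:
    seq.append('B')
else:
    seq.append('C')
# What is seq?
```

Step-by-step execution trace:
1. try: `seq.append('Y')` → seq = ['Y']. No exception raised.
2. `except` is skipped.
3. `else` runs (try completed without exception): `seq.append('C')` → seq = ['Y', 'C'].
Result: ['Y', 'C']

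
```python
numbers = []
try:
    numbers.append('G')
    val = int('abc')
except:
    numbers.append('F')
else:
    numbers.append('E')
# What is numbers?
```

Step-by-step execution trace:
1. try: `numbers.append('G')` → numbers = ['G'].
2. `val = int('abc')` raises ValueError.
3. bare `except` matches → `numbers.append('F')` → numbers = ['G', 'F'].
4. `else` is skipped (an exception was raised).
Result: ['G', 'F']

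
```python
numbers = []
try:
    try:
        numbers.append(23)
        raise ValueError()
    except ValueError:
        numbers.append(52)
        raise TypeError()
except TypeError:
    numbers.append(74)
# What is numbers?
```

Step-by-step execution trace:
1. Inner try: `numbers.append(23)` → numbers = [23].
2. `raise ValueError()` raises ValueError.
3. Inner `except ValueError` matches → `numbers.append(52)` → numbers = [23, 52].
4. `raise TypeError()` raises TypeError; propagates to outer try.
5. Outer `except TypeError` matches → `numbers.append(74)` → numbers = [23, 52, 74].
Result: [23, 52, 74]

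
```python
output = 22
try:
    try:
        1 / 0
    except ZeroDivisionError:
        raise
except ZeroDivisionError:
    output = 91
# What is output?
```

Step-by-step execution trace:
1. Inner try: `1 / 0` raises ZeroDivisionError.
2. Inner `except ZeroDivisionError` matches; bare `raise` re-raises the same ZeroDivisionError.
3. Outer `except ZeroDivisionError` matches → output = 91.
Result: 91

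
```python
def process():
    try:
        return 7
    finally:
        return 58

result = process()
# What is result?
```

Step-by-step execution trace:
1. `process()` enters try: `return 7` sets pending return value 7.
2. Before returning, `finally: return 58` runs and overrides the pending return.
3. process() returns 58 → result = 58.
Result: 58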